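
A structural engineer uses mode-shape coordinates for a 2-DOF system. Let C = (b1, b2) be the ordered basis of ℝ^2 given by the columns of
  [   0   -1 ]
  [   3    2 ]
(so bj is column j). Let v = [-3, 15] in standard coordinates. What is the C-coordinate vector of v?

[3, 3]

Write v = c_1 b1 + c_2 b2 and solve for the c_i.
System: 0c_1 - c_2 = -3, 3c_1 + 2c_2 = 15; solving gives c_1 = 3, c_2 = 3.
Check: 3b1 + 3b2 = [-3, 15].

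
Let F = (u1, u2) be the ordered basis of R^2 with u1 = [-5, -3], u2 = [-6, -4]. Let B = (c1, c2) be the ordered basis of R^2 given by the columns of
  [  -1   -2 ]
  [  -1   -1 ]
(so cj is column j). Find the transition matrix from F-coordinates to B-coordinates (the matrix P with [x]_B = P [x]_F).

[[1, 2], [2, 2]]

Column j of P is [uj]_B, since P maps F-coordinates to B-coordinates.
Expressing u1 in B: u1 = c1 + 2c2, so column 1 of P is [1, 2].
Doing the same for each uj gives P = [[1, 2], [2, 2]].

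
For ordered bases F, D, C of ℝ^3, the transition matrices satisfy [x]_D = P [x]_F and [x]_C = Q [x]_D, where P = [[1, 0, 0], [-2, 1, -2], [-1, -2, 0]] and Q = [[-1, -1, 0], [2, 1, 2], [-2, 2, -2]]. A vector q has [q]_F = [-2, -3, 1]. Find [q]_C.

[3, 11, -14]

Composing the changes, [q]_C = Q P [q]_F.
Q P = [[1, -1, 2], [-2, -3, -2], [-4, 6, -4]]; applying this to [-2, -3, 1] gives [3, 11, -14].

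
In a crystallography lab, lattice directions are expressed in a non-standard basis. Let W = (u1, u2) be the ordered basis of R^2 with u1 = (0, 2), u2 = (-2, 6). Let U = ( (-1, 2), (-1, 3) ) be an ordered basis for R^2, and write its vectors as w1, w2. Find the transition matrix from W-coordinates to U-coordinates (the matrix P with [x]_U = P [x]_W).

Take x = uj: its W-coordinates are the j-th standard unit vector, so P e_j — column j of P — equals [uj]_U.
u1 = -2w1 + 2w2, giving column 1 = (-2, 2); repeating for each j gives P = [[-2, 0], [2, 2]].

[[-2, 0], [2, 2]]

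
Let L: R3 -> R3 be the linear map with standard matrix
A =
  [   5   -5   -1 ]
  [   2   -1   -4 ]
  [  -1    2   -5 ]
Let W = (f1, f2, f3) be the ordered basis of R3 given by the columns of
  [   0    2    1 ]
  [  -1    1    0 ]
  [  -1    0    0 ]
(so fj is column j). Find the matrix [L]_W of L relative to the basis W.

The j-th column of [L]_W is [L(fj)]_W.
L(f1) = A f1 = (6, 5, 3) = -3f1 + 2f2 + 2f3, so column 1 is (-3, 2, 2).
Repeating for f2, f3 and assembling the columns gives [[-3, 0, 1], [2, 3, 3], [2, -1, -1]].

[[-3, 0, 1], [2, 3, 3], [2, -1, -1]]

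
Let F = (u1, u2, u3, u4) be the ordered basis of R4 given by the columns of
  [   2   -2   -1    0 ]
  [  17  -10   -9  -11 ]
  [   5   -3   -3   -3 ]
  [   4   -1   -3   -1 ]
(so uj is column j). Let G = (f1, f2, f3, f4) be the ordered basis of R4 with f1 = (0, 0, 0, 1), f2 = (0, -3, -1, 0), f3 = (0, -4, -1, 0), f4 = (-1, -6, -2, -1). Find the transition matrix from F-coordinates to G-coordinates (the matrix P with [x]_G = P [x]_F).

Column j of P is [uj]_G, since P maps F-coordinates to G-coordinates.
Expressing u1 in G: u1 = 2f1 + f2 - 2f3 - 2f4, so column 1 of P is (2, 1, -2, -2).
Doing the same for each uj gives P = [[2, 1, -2, -1], [1, -2, 1, 1], [-2, 1, 0, 2], [-2, 2, 1, 0]].

[[2, 1, -2, -1], [1, -2, 1, 1], [-2, 1, 0, 2], [-2, 2, 1, 0]]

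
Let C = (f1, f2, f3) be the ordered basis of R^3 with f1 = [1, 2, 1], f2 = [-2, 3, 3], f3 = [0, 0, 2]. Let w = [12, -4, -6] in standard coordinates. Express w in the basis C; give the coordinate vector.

We seek scalars with c_1 f1 + ... + c_3 f3 = w; equivalently solve M c = w where the columns of M are f1, ..., f3.
Row-reducing the augmented matrix [M | w] gives c = (4, -4, 1).
Check: 4f1 - 4f2 + f3 = [12, -4, -6].

[4, -4, 1]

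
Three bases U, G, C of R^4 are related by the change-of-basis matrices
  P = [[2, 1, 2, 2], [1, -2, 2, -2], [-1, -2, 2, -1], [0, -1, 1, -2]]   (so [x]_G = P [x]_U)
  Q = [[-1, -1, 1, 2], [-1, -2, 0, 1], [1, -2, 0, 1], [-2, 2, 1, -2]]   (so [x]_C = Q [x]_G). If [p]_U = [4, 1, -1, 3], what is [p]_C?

[-34, -9, 17, -33]

Apply P to get G-coordinates [13, -6, -11, -8], then Q to get C-coordinates.
The result is [p]_C = [-34, -9, 17, -33].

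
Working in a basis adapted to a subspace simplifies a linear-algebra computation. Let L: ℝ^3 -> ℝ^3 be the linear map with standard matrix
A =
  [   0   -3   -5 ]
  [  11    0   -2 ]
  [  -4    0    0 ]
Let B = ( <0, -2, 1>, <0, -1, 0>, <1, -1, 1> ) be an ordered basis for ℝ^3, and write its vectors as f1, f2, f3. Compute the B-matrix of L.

[[-1, -3, -2], [3, 3, -3], [1, 3, -2]]

The j-th column of [L]_B is [L(fj)]_B.
L(f1) = A f1 = <1, -2, 0> = -f1 + 3f2 + f3, so column 1 is <-1, 3, 1>.
Repeating for f2, f3 and assembling the columns gives [[-1, -3, -2], [3, 3, -3], [1, 3, -2]].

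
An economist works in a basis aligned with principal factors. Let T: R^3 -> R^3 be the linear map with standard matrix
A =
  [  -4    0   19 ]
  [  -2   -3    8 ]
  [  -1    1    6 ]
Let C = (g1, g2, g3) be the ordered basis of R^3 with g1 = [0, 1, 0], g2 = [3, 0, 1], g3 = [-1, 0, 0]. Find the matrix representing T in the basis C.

With P the matrix whose columns are g1, ..., g3, [T]_C = P^(-1) A P.
Column by column: T(g1) = A g1 = [0, -3, 1]; its C-coordinates [-3, 1, 3] give column 1.
Continuing for each basis vector yields [T]_C = [[-3, 2, 2], [1, 3, 1], [3, 2, -1]].

[[-3, 2, 2], [1, 3, 1], [3, 2, -1]]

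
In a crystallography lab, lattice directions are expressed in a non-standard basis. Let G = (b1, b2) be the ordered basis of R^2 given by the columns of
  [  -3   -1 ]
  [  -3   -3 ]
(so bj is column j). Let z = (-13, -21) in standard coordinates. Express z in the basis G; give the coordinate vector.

(3, 4)

[z]_G is the unique c with M c = z, where M has columns b1, b2.
System: -3c_1 - c_2 = -13, -3c_1 - 3c_2 = -21; solving gives c_1 = 3, c_2 = 4.
Check: 3b1 + 4b2 = (-13, -21).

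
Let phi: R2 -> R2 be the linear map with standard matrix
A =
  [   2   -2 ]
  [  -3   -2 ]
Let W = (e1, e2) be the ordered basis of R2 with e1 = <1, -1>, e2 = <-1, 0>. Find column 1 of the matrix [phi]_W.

Compute phi(e1) = A e1 = <4, -1> in standard coordinates.
Then write this in W-coordinates: solve for y in y_1 e1 + y_2 e2 = <4, -1>.
This gives y = <1, -3>, which is column 1 of [phi]_W.

<1, -3>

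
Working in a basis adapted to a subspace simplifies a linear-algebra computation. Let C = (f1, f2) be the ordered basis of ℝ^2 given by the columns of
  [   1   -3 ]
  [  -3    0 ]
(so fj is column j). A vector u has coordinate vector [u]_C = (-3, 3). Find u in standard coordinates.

u = M [u]_C, where M has columns f1, f2.
Carrying out the matrix-vector product, u = (-12, 9).

(-12, 9)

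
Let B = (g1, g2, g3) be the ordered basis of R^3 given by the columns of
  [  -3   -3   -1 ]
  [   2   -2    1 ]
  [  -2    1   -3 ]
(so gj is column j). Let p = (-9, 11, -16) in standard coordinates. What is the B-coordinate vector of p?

(3, -1, 3)

We seek scalars with c_1 g1 + ... + c_3 g3 = p; equivalently solve M c = p where the columns of M are g1, ..., g3.
Row-reducing the augmented matrix [M | p] gives c = (3, -1, 3).
Check: 3g1 - g2 + 3g3 = (-9, 11, -16).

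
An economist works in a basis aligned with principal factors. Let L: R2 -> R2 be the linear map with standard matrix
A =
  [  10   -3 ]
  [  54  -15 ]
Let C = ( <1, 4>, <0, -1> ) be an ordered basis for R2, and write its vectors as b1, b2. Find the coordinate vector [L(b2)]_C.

<3, -3>

Compute L(b2) = A b2 = <3, 15> in standard coordinates.
Then write this in C-coordinates: solve for y in y_1 b1 + y_2 b2 = <3, 15>.
This gives y = <3, -3>, which is column 2 of [L]_C.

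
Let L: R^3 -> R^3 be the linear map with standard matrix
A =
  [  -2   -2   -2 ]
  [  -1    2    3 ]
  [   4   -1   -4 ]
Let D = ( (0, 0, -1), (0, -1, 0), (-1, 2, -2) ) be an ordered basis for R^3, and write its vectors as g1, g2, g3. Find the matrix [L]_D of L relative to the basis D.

The j-th column of [L]_D is [L(gj)]_D.
L(g1) = A g1 = (2, -3, 4) = 0·g1 - g2 - 2g3, so column 1 is (0, -1, -2).
Repeating for g2, g3 and assembling the columns gives [[0, 3, 2], [-1, -2, -3], [-2, -2, -2]].

[[0, 3, 2], [-1, -2, -3], [-2, -2, -2]]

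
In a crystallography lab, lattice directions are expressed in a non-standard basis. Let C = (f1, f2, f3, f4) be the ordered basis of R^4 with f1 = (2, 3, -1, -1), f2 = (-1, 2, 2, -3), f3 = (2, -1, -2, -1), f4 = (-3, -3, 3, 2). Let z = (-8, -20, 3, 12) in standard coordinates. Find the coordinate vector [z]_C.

Write z = c_1 f1 + ... + c_4 f4 and solve for the c_i.
Row-reducing the augmented matrix [M | z] gives c = (-3, -2, 1, 2).
Check: -3f1 - 2f2 + f3 + 2f4 = (-8, -20, 3, 12).

(-3, -2, 1, 2)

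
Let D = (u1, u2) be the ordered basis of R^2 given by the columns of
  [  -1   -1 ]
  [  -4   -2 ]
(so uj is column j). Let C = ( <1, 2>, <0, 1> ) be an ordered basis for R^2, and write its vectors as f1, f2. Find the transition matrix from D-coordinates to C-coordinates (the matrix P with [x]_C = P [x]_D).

Take x = uj: its D-coordinates are the j-th standard unit vector, so P e_j — column j of P — equals [uj]_C.
u1 = -f1 - 2f2, giving column 1 = <-1, -2>; repeating for each j gives P = [[-1, -1], [-2, 0]].

[[-1, -1], [-2, 0]]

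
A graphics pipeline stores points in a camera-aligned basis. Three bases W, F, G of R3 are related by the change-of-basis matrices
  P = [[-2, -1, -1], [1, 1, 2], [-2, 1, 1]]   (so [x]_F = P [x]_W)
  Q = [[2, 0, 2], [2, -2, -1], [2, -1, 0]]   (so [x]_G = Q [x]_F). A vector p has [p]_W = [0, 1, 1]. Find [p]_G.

Apply P to get F-coordinates [-2, 3, 2], then Q to get G-coordinates.
The result is [p]_G = [0, -12, -7].

[0, -12, -7]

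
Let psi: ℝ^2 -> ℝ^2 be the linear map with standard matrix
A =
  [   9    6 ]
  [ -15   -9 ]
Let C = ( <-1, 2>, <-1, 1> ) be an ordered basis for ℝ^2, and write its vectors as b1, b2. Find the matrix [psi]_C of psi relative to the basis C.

[[0, 3], [-3, 0]]

The j-th column of [psi]_C is [psi(bj)]_C.
psi(b1) = A b1 = <3, -3> = 0·b1 - 3b2, so column 1 is <0, -3>.
Repeating for b2 and assembling the columns gives [[0, 3], [-3, 0]].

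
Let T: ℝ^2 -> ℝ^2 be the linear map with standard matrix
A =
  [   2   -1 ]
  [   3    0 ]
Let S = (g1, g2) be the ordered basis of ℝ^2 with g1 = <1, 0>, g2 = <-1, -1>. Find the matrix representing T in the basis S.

Let P have columns g1, g2. Then [T]_S = P^(-1) A P.
Here det P = -1, so P^(-1) is integer; computing A P first and then P^(-1)(A P) gives [[-1, 2], [-3, 3]].

[[-1, 2], [-3, 3]]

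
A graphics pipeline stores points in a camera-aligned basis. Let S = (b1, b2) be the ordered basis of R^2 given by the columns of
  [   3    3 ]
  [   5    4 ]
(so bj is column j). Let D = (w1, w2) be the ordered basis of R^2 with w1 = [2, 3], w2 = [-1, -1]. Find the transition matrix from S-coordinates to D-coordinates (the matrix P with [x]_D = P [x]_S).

[[2, 1], [1, -1]]

Column j of P is [bj]_D, since P maps S-coordinates to D-coordinates.
Expressing b1 in D: b1 = 2w1 + w2, so column 1 of P is [2, 1].
Doing the same for each bj gives P = [[2, 1], [1, -1]].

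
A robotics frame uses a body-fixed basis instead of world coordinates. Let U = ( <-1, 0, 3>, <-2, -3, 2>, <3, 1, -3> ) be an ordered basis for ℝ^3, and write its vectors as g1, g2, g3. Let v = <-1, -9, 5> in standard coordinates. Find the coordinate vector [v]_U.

We seek scalars with c_1 g1 + ... + c_3 g3 = v; equivalently solve M c = v where the columns of M are g1, ..., g3.
Row-reducing the augmented matrix [M | v] gives c = (2, 4, 3).
Check: 2g1 + 4g2 + 3g3 = <-1, -9, 5>.

<2, 4, 3>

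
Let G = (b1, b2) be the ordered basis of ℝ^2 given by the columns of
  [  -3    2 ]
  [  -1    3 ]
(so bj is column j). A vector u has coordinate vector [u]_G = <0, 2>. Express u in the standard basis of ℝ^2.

By definition u = 0·b1 + 2b2.
Summing componentwise gives <4, 6>.

<4, 6>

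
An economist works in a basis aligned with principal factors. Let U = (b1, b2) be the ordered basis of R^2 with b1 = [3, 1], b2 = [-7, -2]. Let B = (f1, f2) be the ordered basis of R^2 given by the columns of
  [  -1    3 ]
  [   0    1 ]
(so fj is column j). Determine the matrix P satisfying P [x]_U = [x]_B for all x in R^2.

Take x = bj: its U-coordinates are the j-th standard unit vector, so P e_j — column j of P — equals [bj]_B.
b1 = 0·f1 + f2, giving column 1 = [0, 1]; repeating for each j gives P = [[0, 1], [1, -2]].

[[0, 1], [1, -2]]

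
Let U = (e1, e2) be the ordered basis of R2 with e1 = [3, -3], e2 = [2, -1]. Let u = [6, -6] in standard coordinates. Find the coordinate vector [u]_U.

[u]_U is the unique c with M c = u, where M has columns e1, e2.
System: 3c_1 + 2c_2 = 6, -3c_1 - c_2 = -6; solving gives c_1 = 2, c_2 = 0.
Check: 2e1 + 0·e2 = [6, -6].

[2, 0]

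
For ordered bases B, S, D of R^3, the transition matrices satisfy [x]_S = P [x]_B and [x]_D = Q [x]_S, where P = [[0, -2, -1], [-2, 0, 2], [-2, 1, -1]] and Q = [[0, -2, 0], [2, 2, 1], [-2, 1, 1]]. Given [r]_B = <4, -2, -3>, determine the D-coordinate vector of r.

First [r]_S = P [r]_B = <7, -14, -7>.
Then [r]_D = Q [r]_S = <28, -21, -35>.

<28, -21, -35>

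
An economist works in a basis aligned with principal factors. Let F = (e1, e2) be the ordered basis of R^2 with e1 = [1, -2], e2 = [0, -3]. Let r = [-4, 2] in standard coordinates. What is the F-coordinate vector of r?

We seek scalars with c_1 e1 + c_2 e2 = r; equivalently solve M c = r where the columns of M are e1, e2.
System: c_1 + 0c_2 = -4, -2c_1 - 3c_2 = 2; solving gives c_1 = -4, c_2 = 2.
Check: -4e1 + 2e2 = [-4, 2].

[-4, 2]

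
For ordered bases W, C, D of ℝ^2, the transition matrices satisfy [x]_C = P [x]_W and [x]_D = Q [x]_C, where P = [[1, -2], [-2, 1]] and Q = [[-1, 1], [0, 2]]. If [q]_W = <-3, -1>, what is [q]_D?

<6, 10>

Composing the changes, [q]_D = Q P [q]_W.
Q P = [[-3, 3], [-4, 2]]; applying this to <-3, -1> gives <6, 10>.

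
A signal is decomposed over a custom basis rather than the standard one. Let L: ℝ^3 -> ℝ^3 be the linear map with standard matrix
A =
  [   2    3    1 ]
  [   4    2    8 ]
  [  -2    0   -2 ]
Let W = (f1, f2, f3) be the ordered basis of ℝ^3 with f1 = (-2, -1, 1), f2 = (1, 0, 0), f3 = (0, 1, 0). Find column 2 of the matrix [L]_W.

(-2, -2, 2)

Compute L(f2) = A f2 = (2, 4, -2) in standard coordinates.
Then write this in W-coordinates: solve for y in y_1 f1 + ... + y_3 f3 = (2, 4, -2).
This gives y = (-2, -2, 2), which is column 2 of [L]_W.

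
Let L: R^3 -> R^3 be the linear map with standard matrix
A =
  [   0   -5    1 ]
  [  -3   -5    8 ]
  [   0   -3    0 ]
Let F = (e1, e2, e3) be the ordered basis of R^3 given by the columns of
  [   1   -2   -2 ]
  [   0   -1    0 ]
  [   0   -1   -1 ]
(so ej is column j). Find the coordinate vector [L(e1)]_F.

<0, 3, -3>

Column 1 of [L]_F is the F-coordinate vector of L(e1).
In standard coordinates L(e1) = A e1 = <0, -3, 0>.
Converting to F: <0, -3, 0> = 0·e1 + 3e2 - 3e3, so the coordinate vector is <0, 3, -3>.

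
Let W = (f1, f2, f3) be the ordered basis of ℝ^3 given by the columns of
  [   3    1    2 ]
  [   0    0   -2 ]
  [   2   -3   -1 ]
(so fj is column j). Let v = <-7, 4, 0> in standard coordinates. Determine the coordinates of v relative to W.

[v]_W is the unique c with M c = v, where M has columns f1, ..., f3.
Gaussian elimination on [M | v] yields c = (-1, 0, -2).
Check: -f1 + 0·f2 - 2f3 = <-7, 4, 0>.

<-1, 0, -2>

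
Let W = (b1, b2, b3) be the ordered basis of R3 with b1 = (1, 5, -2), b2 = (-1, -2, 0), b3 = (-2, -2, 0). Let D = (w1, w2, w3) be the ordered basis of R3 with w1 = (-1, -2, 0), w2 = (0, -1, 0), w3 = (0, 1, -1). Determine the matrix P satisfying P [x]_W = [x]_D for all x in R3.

Take x = bj: its W-coordinates are the j-th standard unit vector, so P e_j — column j of P — equals [bj]_D.
b1 = -w1 - w2 + 2w3, giving column 1 = (-1, -1, 2); repeating for each j gives P = [[-1, 1, 2], [-1, 0, -2], [2, 0, 0]].

[[-1, 1, 2], [-1, 0, -2], [2, 0, 0]]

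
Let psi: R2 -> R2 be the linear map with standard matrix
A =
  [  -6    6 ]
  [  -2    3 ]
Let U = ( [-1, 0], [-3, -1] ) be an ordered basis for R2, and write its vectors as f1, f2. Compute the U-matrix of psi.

Let P have columns f1, f2. Then [psi]_U = P^(-1) A P.
Here det P = 1, so P^(-1) is integer; computing A P first and then P^(-1)(A P) gives [[0, -3], [-2, -3]].

[[0, -3], [-2, -3]]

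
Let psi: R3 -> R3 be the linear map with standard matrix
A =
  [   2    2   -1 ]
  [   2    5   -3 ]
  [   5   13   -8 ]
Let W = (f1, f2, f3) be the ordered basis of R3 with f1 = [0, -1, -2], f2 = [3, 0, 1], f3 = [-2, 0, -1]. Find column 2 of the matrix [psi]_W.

[-3, 3, 2]

Compute psi(f2) = A f2 = [5, 3, 7] in standard coordinates.
Then write this in W-coordinates: solve for y in y_1 f1 + ... + y_3 f3 = [5, 3, 7].
This gives y = [-3, 3, 2], which is column 2 of [psi]_W.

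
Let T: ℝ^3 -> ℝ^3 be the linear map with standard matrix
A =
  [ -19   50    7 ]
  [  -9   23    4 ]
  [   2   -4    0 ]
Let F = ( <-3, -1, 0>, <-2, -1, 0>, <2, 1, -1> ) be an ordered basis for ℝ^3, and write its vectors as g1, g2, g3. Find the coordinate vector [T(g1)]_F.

<1, -3, 2>

Column 1 of [T]_F is the F-coordinate vector of T(g1).
In standard coordinates T(g1) = A g1 = <7, 4, -2>.
Converting to F: <7, 4, -2> = g1 - 3g2 + 2g3, so the coordinate vector is <1, -3, 2>.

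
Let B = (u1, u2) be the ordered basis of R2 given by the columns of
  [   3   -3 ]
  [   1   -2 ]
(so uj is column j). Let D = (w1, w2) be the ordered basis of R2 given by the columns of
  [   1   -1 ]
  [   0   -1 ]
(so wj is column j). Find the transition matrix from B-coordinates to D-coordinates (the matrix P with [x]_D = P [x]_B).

[[2, -1], [-1, 2]]

Let M have columns uj and N have columns wj. Then for every x, N [x]_D = x = M [x]_B, so P = N^(-1) M.
Since det N = -1, N^(-1) has integer entries; multiplying gives P = [[2, -1], [-1, 2]].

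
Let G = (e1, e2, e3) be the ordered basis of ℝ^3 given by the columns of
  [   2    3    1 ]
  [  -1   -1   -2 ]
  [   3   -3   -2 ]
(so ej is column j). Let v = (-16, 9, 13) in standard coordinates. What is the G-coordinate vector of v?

[v]_G is the unique c with M c = v, where M has columns e1, ..., e3.
Solving this 3x3 system gives c = (-1, -4, -2).
Check: -e1 - 4e2 - 2e3 = (-16, 9, 13).

(-1, -4, -2)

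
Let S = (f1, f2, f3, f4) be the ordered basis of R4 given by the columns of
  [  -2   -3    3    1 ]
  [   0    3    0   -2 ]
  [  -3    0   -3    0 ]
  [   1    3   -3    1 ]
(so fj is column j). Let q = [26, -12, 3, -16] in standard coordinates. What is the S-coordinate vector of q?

[-4, -2, 3, 3]

Write q = c_1 f1 + ... + c_4 f4 and solve for the c_i.
Gaussian elimination on [M | q] yields c = (-4, -2, 3, 3).
Check: -4f1 - 2f2 + 3f3 + 3f4 = [26, -12, 3, -16].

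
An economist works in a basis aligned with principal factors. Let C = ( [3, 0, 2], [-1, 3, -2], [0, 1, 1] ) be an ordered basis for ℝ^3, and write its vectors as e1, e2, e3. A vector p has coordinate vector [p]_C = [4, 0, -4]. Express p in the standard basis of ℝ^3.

p = M [p]_C, where M has columns e1, ..., e3.
Carrying out the matrix-vector product, p = [12, -4, 4].

[12, -4, 4]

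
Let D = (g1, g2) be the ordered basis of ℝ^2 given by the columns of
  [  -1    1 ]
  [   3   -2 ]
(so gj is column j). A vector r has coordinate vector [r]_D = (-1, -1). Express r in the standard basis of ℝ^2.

(0, -1)

r = M [r]_D, where M has columns g1, g2.
Carrying out the matrix-vector product, r = (0, -1).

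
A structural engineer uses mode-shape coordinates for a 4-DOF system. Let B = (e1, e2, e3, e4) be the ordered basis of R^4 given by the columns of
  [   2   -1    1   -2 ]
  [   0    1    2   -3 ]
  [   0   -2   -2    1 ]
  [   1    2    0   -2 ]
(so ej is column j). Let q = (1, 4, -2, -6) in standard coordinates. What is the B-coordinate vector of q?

[q]_B is the unique c with M c = q, where M has columns e1, ..., e4.
Gaussian elimination on [M | q] yields c = (-2, -2, 3, 0).
Check: -2e1 - 2e2 + 3e3 + 0·e4 = (1, 4, -2, -6).

(-2, -2, 3, 0)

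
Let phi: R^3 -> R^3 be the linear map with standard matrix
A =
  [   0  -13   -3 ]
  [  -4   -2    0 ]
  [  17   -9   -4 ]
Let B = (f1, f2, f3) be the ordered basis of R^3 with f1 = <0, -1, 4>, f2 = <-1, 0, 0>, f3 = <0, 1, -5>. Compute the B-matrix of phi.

[[-3, -3, -1], [-1, 0, -2], [-1, 1, -3]]

Let P have columns f1, ..., f3. Then [phi]_B = P^(-1) A P.
Here det P = 1, so P^(-1) is integer; computing A P first and then P^(-1)(A P) gives [[-3, -3, -1], [-1, 0, -2], [-1, 1, -3]].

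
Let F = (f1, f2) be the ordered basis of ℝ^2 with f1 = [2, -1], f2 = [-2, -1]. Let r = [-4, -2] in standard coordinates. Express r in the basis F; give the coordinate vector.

[0, 2]

We seek scalars with c_1 f1 + c_2 f2 = r; equivalently solve M c = r where the columns of M are f1, f2.
System: 2c_1 - 2c_2 = -4, -c_1 - c_2 = -2; solving gives c_1 = 0, c_2 = 2.
Check: 0·f1 + 2f2 = [-4, -2].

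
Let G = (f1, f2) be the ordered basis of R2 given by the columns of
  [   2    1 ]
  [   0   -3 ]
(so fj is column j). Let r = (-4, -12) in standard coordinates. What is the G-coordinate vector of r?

Write r = c_1 f1 + c_2 f2 and solve for the c_i.
System: 2c_1 + c_2 = -4, 0c_1 - 3c_2 = -12; solving gives c_1 = -4, c_2 = 4.
Check: -4f1 + 4f2 = (-4, -12).

(-4, 4)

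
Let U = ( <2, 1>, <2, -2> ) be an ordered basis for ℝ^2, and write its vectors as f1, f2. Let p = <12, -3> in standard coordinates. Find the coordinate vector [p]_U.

Write p = c_1 f1 + c_2 f2 and solve for the c_i.
System: 2c_1 + 2c_2 = 12, c_1 - 2c_2 = -3; solving gives c_1 = 3, c_2 = 3.
Check: 3f1 + 3f2 = <12, -3>.

<3, 3>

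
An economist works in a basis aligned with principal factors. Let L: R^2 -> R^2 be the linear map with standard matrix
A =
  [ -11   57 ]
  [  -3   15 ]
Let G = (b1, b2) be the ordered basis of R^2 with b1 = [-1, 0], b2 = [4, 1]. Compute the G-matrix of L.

With P the matrix whose columns are b1, b2, [L]_G = P^(-1) A P.
Column by column: L(b1) = A b1 = [11, 3]; its G-coordinates [1, 3] give column 1.
Continuing for each basis vector yields [L]_G = [[1, -1], [3, 3]].

[[1, -1], [3, 3]]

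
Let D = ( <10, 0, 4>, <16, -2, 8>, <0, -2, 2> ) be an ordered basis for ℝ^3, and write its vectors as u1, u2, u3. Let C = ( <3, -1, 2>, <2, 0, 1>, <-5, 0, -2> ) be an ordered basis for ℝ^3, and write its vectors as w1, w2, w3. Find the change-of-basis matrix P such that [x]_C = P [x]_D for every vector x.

[[0, 2, 2], [0, 0, 2], [-2, -2, 2]]

Column j of P is [uj]_C, since P maps D-coordinates to C-coordinates.
Expressing u1 in C: u1 = 0·w1 + 0·w2 - 2w3, so column 1 of P is <0, 0, -2>.
Doing the same for each uj gives P = [[0, 2, 2], [0, 0, 2], [-2, -2, 2]].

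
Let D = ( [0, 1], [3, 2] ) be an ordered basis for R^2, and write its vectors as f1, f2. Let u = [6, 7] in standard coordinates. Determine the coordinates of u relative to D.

We seek scalars with c_1 f1 + c_2 f2 = u; equivalently solve M c = u where the columns of M are f1, f2.
System: 0c_1 + 3c_2 = 6, c_1 + 2c_2 = 7; solving gives c_1 = 3, c_2 = 2.
Check: 3f1 + 2f2 = [6, 7].

[3, 2]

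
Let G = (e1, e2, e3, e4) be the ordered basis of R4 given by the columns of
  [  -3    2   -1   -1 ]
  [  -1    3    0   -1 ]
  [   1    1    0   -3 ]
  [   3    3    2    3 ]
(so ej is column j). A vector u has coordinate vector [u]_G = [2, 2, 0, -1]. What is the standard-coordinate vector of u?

The coordinates say u = 2e1 + 2e2 + 0·e3 - e4; adding the scaled basis vectors gives [-1, 5, 7, 9].

[-1, 5, 7, 9]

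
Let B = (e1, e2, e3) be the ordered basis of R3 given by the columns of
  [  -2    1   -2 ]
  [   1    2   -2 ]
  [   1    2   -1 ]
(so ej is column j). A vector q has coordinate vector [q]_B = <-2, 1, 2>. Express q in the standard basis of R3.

<1, -4, -2>

q = M [q]_B, where M has columns e1, ..., e3.
Carrying out the matrix-vector product, q = <1, -4, -2>.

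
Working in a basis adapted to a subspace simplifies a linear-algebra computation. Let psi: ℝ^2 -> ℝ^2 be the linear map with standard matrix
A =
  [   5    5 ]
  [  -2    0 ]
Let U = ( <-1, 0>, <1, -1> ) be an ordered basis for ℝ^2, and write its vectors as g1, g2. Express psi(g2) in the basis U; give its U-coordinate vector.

<2, 2>

Column 2 of [psi]_U is the U-coordinate vector of psi(g2).
In standard coordinates psi(g2) = A g2 = <0, -2>.
Converting to U: <0, -2> = 2g1 + 2g2, so the coordinate vector is <2, 2>.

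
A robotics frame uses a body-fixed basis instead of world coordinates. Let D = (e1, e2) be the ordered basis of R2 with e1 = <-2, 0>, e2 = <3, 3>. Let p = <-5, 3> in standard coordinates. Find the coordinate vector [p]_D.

We seek scalars with c_1 e1 + c_2 e2 = p; equivalently solve M c = p where the columns of M are e1, e2.
System: -2c_1 + 3c_2 = -5, 0c_1 + 3c_2 = 3; solving gives c_1 = 4, c_2 = 1.
Check: 4e1 + e2 = <-5, 3>.

<4, 1>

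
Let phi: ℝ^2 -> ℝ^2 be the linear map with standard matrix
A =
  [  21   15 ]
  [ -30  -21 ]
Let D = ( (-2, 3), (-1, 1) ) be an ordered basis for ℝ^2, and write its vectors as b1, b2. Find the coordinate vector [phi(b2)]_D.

Column 2 of [phi]_D is the D-coordinate vector of phi(b2).
In standard coordinates phi(b2) = A b2 = (-6, 9).
Converting to D: (-6, 9) = 3b1 + 0·b2, so the coordinate vector is (3, 0).

(3, 0)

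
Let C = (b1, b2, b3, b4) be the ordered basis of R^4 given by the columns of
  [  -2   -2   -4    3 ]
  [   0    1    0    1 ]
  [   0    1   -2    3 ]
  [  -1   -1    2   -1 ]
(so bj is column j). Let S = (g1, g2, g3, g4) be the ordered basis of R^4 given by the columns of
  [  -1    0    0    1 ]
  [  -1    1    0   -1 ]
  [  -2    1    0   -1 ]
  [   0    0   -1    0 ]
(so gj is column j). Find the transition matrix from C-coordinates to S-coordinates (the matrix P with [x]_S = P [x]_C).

Let M have columns bj and N have columns gj. Then for every x, N [x]_S = x = M [x]_C, so P = N^(-1) M.
Since det N = 1, N^(-1) has integer entries; multiplying gives P = [[0, 0, 2, -2], [-2, -1, 0, 0], [1, 1, -2, 1], [-2, -2, -2, 1]].

[[0, 0, 2, -2], [-2, -1, 0, 0], [1, 1, -2, 1], [-2, -2, -2, 1]]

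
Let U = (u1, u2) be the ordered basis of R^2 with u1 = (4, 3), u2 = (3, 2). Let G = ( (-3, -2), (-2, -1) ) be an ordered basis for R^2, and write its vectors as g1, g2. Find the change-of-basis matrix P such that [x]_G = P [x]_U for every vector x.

[[-2, -1], [1, 0]]

Let M have columns uj and N have columns gj. Then for every x, N [x]_G = x = M [x]_U, so P = N^(-1) M.
Since det N = -1, N^(-1) has integer entries; multiplying gives P = [[-2, -1], [1, 0]].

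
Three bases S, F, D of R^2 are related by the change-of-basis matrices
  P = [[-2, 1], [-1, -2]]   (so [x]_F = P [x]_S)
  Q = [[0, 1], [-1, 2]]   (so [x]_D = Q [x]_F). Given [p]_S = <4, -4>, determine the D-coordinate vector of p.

First [p]_F = P [p]_S = <-12, 4>.
Then [p]_D = Q [p]_F = <4, 20>.

<4, 20>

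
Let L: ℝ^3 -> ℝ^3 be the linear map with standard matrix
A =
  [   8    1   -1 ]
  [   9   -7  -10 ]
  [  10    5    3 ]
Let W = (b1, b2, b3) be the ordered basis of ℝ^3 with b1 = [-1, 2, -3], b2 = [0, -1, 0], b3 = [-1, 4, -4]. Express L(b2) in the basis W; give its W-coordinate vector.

[-1, -1, 2]

Compute L(b2) = A b2 = [-1, 7, -5] in standard coordinates.
Then write this in W-coordinates: solve for y in y_1 b1 + ... + y_3 b3 = [-1, 7, -5].
This gives y = [-1, -1, 2], which is column 2 of [L]_W.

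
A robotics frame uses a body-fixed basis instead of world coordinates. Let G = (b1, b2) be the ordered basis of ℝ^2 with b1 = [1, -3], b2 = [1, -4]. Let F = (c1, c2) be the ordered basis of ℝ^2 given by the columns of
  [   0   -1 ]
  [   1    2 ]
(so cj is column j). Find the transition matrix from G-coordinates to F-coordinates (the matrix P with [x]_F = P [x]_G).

[[-1, -2], [-1, -1]]

Let M have columns bj and N have columns cj. Then for every x, N [x]_F = x = M [x]_G, so P = N^(-1) M.
Since det N = 1, N^(-1) has integer entries; multiplying gives P = [[-1, -2], [-1, -1]].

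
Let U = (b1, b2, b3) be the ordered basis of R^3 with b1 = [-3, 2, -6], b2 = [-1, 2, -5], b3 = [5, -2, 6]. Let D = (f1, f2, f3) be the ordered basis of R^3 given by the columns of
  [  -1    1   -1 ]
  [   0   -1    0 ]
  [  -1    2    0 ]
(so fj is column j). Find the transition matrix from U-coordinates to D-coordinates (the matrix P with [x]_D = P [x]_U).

[[2, 1, -2], [-2, -2, 2], [-1, -2, -1]]

Take x = bj: its U-coordinates are the j-th standard unit vector, so P e_j — column j of P — equals [bj]_D.
b1 = 2f1 - 2f2 - f3, giving column 1 = [2, -2, -1]; repeating for each j gives P = [[2, 1, -2], [-2, -2, 2], [-1, -2, -1]].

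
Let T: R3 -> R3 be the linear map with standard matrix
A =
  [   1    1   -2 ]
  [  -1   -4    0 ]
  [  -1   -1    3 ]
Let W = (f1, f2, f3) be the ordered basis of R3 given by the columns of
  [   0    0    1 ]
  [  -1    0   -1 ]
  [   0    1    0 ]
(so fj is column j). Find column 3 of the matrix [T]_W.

Column 3 of [T]_W is the W-coordinate vector of T(f3).
In standard coordinates T(f3) = A f3 = <0, 3, 0>.
Converting to W: <0, 3, 0> = -3f1 + 0·f2 + 0·f3, so the coordinate vector is <-3, 0, 0>.

<-3, 0, 0>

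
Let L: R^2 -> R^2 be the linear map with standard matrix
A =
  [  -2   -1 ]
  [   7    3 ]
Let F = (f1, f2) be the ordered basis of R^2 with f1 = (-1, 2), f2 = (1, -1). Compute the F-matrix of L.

With P the matrix whose columns are f1, f2, [L]_F = P^(-1) A P.
Column by column: L(f1) = A f1 = (0, -1); its F-coordinates (-1, -1) give column 1.
Continuing for each basis vector yields [L]_F = [[-1, 3], [-1, 2]].

[[-1, 3], [-1, 2]]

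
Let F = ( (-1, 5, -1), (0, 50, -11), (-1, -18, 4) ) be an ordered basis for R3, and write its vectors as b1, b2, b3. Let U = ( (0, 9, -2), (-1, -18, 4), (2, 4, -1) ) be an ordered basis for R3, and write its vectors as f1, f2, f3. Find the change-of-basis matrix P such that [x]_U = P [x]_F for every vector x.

Take x = bj: its F-coordinates are the j-th standard unit vector, so P e_j — column j of P — equals [bj]_U.
b1 = -f1 - f2 - f3, giving column 1 = (-1, -1, -1); repeating for each j gives P = [[-1, 2, 0], [-1, -2, 1], [-1, -1, 0]].

[[-1, 2, 0], [-1, -2, 1], [-1, -1, 0]]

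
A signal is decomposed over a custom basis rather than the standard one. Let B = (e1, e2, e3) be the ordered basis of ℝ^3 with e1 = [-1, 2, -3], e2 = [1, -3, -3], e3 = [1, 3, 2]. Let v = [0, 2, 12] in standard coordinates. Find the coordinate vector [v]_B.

[-2, -2, 0]

[v]_B is the unique c with M c = v, where M has columns e1, ..., e3.
Row-reducing the augmented matrix [M | v] gives c = (-2, -2, 0).
Check: -2e1 - 2e2 + 0·e3 = [0, 2, 12].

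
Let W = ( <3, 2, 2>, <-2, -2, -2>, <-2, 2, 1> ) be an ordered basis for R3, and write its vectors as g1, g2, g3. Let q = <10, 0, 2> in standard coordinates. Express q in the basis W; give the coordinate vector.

<2, 0, -2>

We seek scalars with c_1 g1 + ... + c_3 g3 = q; equivalently solve M c = q where the columns of M are g1, ..., g3.
Gaussian elimination on [M | q] yields c = (2, 0, -2).
Check: 2g1 + 0·g2 - 2g3 = <10, 0, 2>.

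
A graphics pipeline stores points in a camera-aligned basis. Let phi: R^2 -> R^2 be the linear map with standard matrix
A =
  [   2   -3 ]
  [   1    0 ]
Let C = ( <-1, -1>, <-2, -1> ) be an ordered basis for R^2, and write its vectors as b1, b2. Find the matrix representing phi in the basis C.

With P the matrix whose columns are b1, b2, [phi]_C = P^(-1) A P.
Column by column: phi(b1) = A b1 = <1, -1>; its C-coordinates <3, -2> give column 1.
Continuing for each basis vector yields [phi]_C = [[3, 3], [-2, -1]].

[[3, 3], [-2, -1]]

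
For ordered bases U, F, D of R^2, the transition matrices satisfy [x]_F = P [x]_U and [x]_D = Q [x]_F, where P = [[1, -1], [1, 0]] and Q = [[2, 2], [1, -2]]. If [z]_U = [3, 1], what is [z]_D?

[10, -4]

First [z]_F = P [z]_U = [2, 3].
Then [z]_D = Q [z]_F = [10, -4].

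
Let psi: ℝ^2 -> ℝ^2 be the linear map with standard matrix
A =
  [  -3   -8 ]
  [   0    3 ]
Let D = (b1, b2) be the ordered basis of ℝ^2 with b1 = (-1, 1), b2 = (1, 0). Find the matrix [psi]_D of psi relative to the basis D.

[[3, 0], [-2, -3]]

With P the matrix whose columns are b1, b2, [psi]_D = P^(-1) A P.
Column by column: psi(b1) = A b1 = (-5, 3); its D-coordinates (3, -2) give column 1.
Continuing for each basis vector yields [psi]_D = [[3, 0], [-2, -3]].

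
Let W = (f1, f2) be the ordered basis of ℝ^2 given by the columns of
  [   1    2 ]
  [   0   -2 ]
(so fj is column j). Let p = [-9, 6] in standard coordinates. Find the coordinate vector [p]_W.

We seek scalars with c_1 f1 + c_2 f2 = p; equivalently solve M c = p where the columns of M are f1, f2.
System: c_1 + 2c_2 = -9, 0c_1 - 2c_2 = 6; solving gives c_1 = -3, c_2 = -3.
Check: -3f1 - 3f2 = [-9, 6].

[-3, -3]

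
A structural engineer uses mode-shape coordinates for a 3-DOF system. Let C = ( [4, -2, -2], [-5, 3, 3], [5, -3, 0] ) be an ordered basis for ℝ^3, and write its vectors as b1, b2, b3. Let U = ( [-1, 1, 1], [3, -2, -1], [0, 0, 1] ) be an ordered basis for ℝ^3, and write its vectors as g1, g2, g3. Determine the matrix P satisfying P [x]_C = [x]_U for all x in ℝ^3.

[[2, -1, 1], [2, -2, 2], [-2, 2, 1]]

Column j of P is [bj]_U, since P maps C-coordinates to U-coordinates.
Expressing b1 in U: b1 = 2g1 + 2g2 - 2g3, so column 1 of P is [2, 2, -2].
Doing the same for each bj gives P = [[2, -1, 1], [2, -2, 2], [-2, 2, 1]].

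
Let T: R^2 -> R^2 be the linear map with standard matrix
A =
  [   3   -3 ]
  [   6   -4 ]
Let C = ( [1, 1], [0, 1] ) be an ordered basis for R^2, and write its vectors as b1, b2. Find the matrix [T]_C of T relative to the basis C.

[[0, -3], [2, -1]]

With P the matrix whose columns are b1, b2, [T]_C = P^(-1) A P.
Column by column: T(b1) = A b1 = [0, 2]; its C-coordinates [0, 2] give column 1.
Continuing for each basis vector yields [T]_C = [[0, -3], [2, -1]].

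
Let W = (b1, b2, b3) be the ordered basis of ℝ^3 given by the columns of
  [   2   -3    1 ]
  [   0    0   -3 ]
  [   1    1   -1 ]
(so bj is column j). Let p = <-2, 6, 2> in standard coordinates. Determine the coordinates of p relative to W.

<0, 0, -2>

[p]_W is the unique c with M c = p, where M has columns b1, ..., b3.
Solving this 3x3 system gives c = (0, 0, -2).
Check: 0·b1 + 0·b2 - 2b3 = <-2, 6, 2>.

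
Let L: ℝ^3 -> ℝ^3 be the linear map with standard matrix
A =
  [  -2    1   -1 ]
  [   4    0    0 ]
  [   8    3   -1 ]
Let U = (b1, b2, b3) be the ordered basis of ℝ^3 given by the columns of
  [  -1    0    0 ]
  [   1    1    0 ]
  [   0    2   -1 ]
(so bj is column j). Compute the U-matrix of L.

[[-3, 1, -1], [-1, -1, 1], [3, -3, 1]]

The j-th column of [L]_U is [L(bj)]_U.
L(b1) = A b1 = <3, -4, -5> = -3b1 - b2 + 3b3, so column 1 is <-3, -1, 3>.
Repeating for b2, b3 and assembling the columns gives [[-3, 1, -1], [-1, -1, 1], [3, -3, 1]].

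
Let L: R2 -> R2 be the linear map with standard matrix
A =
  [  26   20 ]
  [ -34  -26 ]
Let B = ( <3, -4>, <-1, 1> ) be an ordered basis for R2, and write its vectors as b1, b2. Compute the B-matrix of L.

The j-th column of [L]_B is [L(bj)]_B.
L(b1) = A b1 = <-2, 2> = 0·b1 + 2b2, so column 1 is <0, 2>.
Repeating for b2 and assembling the columns gives [[0, -2], [2, 0]].

[[0, -2], [2, 0]]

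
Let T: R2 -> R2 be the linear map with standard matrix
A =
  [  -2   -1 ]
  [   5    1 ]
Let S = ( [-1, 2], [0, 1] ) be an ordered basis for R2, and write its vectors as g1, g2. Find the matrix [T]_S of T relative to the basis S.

[[0, 1], [-3, -1]]

Let P have columns g1, g2. Then [T]_S = P^(-1) A P.
Here det P = -1, so P^(-1) is integer; computing A P first and then P^(-1)(A P) gives [[0, 1], [-3, -1]].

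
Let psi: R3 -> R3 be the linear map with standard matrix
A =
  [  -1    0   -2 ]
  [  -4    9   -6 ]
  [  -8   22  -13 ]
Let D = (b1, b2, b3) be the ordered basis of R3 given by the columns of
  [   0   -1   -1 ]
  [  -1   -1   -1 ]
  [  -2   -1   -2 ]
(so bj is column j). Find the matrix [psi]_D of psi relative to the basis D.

[[1, 2, -2], [-2, -3, -2], [-2, 0, -3]]

Let P have columns b1, ..., b3. Then [psi]_D = P^(-1) A P.
Here det P = 1, so P^(-1) is integer; computing A P first and then P^(-1)(A P) gives [[1, 2, -2], [-2, -3, -2], [-2, 0, -3]].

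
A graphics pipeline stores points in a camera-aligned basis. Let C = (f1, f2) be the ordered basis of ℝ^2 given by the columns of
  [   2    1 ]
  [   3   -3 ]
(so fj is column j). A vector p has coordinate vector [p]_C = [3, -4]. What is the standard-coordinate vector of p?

[2, 21]

p = M [p]_C, where M has columns f1, f2.
Carrying out the matrix-vector product, p = [2, 21].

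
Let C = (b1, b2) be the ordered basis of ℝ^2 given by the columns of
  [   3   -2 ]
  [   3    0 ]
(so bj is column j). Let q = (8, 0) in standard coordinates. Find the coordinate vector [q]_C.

(0, -4)

Write q = c_1 b1 + c_2 b2 and solve for the c_i.
System: 3c_1 - 2c_2 = 8, 3c_1 + 0c_2 = 0; solving gives c_1 = 0, c_2 = -4.
Check: 0·b1 - 4b2 = (8, 0).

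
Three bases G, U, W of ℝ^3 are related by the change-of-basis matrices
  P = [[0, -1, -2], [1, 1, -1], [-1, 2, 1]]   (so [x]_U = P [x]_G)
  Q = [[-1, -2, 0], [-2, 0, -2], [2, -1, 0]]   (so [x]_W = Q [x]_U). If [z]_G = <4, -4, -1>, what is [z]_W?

<-8, 14, 11>

Composing the changes, [z]_W = Q P [z]_G.
Q P = [[-2, -1, 4], [2, -2, 2], [-1, -3, -3]]; applying this to <4, -4, -1> gives <-8, 14, 11>.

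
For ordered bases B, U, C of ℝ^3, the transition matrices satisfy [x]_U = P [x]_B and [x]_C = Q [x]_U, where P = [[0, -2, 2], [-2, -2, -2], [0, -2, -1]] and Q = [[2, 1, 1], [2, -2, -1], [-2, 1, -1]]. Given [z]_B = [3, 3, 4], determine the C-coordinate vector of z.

Composing the changes, [z]_C = Q P [z]_B.
Q P = [[-2, -8, 1], [4, 2, 9], [-2, 4, -5]]; applying this to [3, 3, 4] gives [-26, 54, -14].

[-26, 54, -14]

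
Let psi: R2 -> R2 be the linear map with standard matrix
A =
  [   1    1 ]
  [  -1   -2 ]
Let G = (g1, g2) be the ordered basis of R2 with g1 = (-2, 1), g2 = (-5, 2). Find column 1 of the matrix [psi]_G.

(-2, 1)

Compute psi(g1) = A g1 = (-1, 0) in standard coordinates.
Then write this in G-coordinates: solve for y in y_1 g1 + y_2 g2 = (-1, 0).
This gives y = (-2, 1), which is column 1 of [psi]_G.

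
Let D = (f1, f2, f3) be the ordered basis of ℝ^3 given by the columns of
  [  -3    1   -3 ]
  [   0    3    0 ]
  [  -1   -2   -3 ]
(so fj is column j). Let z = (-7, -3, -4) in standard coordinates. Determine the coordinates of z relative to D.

Write z = c_1 f1 + ... + c_3 f3 and solve for the c_i.
Row-reducing the augmented matrix [M | z] gives c = (0, -1, 2).
Check: 0·f1 - f2 + 2f3 = (-7, -3, -4).

(0, -1, 2)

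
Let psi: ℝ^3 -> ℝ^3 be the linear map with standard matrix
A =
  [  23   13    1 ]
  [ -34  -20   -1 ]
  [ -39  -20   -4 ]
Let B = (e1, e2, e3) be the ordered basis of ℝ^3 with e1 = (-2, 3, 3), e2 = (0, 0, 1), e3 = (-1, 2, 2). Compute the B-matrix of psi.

[[3, -1, -2], [1, -3, -1], [-2, 1, -1]]

Let P have columns e1, ..., e3. Then [psi]_B = P^(-1) A P.
Here det P = 1, so P^(-1) is integer; computing A P first and then P^(-1)(A P) gives [[3, -1, -2], [1, -3, -1], [-2, 1, -1]].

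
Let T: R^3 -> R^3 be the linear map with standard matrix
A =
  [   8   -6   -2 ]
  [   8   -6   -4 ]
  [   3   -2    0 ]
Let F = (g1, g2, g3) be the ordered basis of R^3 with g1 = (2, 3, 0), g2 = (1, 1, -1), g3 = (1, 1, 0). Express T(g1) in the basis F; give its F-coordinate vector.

(0, 0, -2)

Column 1 of [T]_F is the F-coordinate vector of T(g1).
In standard coordinates T(g1) = A g1 = (-2, -2, 0).
Converting to F: (-2, -2, 0) = 0·g1 + 0·g2 - 2g3, so the coordinate vector is (0, 0, -2).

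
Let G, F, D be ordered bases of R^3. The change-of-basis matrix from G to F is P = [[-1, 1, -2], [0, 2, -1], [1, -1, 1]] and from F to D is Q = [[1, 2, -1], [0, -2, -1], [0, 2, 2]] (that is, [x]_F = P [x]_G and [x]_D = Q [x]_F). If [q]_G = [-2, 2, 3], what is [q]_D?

Composing the changes, [q]_D = Q P [q]_G.
Q P = [[-2, 6, -5], [-1, -3, 1], [2, 2, 0]]; applying this to [-2, 2, 3] gives [1, -1, 0].

[1, -1, 0]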